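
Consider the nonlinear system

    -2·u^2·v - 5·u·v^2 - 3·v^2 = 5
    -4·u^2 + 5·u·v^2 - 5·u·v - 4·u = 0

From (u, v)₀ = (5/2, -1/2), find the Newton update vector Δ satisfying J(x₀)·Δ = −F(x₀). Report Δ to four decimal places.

(4.3182, -4.5227)

At (5/2, -1/2): F = (-2.6250, -25.6250).
Jacobian J = [[-4·u·v - 5·v^2, -2·u^2 - 10·u·v - 6·v], [-8·u + 5·v^2 - 5·v - 4, 10·u·v - 5·u]].
At the point, J = [[3.7500, 3.0000], [-20.2500, -25.0000]] (det J = -33.0000).
Solving J·Δ = −F gives Δ = (4.3182, -4.5227).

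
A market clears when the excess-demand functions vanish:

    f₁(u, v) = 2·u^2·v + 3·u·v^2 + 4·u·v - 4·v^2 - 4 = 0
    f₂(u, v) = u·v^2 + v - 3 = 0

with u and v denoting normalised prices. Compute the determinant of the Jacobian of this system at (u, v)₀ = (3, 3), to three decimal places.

J = [[4·u·v + 3·v^2 + 4·v, 2·u^2 + 6·u·v + 4·u - 8·v], [v^2, 2·u·v + 1]].
At the point, J = [[75.000, 60.000], [9.000, 19.000]].
det J = 885.000.

885.000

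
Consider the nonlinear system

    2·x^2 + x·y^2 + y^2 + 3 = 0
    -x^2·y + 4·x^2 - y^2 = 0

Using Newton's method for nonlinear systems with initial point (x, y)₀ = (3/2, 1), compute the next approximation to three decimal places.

(0.547, 0.334)

At (3/2, 1): F = (10.000, 5.750).
Jacobian J = [[4·x + y^2, 2·x·y + 2·y], [-2·x·y + 8·x, -x^2 - 2·y]].
At the point, J = [[7.000, 5.000], [9.000, -4.250]] (det J = -74.750).
Solving J·Δ = −F gives Δ = (-0.953, -0.666).
Then the next iterate is (x, y)₁ = (0.547, 0.334).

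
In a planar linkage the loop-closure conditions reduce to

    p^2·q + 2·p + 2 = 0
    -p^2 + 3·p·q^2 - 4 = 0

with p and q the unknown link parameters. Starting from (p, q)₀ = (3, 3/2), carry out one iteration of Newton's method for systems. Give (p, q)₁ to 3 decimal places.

At (3, 3/2): F = (21.500, 7.250).
Jacobian J = [[2·p·q + 2, p^2], [-2·p + 3·q^2, 6·p·q]].
At the point, J = [[11.000, 9.000], [0.750, 27.000]] (det J = 290.250).
Solving J·Δ = −F gives Δ = (-1.775, -0.219).
Then the next iterate is (p, q)₁ = (1.225, 1.281).

(1.225, 1.281)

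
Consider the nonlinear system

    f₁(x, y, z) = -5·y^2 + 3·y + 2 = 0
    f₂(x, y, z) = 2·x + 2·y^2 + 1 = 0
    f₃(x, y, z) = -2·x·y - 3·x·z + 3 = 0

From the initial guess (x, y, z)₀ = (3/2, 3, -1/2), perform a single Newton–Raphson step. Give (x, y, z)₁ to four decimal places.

(-1.9444, 1.7407, 2.9506)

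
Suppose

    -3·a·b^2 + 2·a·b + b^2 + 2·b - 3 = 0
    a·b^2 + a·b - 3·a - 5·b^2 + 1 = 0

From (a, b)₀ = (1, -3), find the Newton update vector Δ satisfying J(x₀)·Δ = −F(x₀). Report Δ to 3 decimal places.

At (1, -3): F = (-33.000, -41.000).
Jacobian J = [[-3·b^2 + 2·b, -6·a·b + 2·a + 2·b + 2], [b^2 + b - 3, 2·a·b + a - 10·b]].
At the point, J = [[-33.000, 16.000], [3.000, 25.000]] (det J = -873.000).
Solving J·Δ = −F gives Δ = (-0.194, 1.663).

(-0.194, 1.663)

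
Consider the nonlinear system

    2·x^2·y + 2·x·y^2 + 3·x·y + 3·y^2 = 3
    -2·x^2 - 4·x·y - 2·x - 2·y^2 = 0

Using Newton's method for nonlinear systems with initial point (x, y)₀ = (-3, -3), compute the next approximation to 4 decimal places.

At (-3, -3): F = (-57.0000, -66.0000).
Jacobian J = [[4·x·y + 2·y^2 + 3·y, 2·x^2 + 4·x·y + 3·x + 6·y], [-4·x - 4·y - 2, -4·x - 4·y]].
At the point, J = [[45.0000, 27.0000], [22.0000, 24.0000]] (det J = 486.0000).
Solving J·Δ = −F gives Δ = (-0.8519, 3.5309).
Then the next iterate is (x, y)₁ = (-3.8519, 0.5309).

(-3.8519, 0.5309)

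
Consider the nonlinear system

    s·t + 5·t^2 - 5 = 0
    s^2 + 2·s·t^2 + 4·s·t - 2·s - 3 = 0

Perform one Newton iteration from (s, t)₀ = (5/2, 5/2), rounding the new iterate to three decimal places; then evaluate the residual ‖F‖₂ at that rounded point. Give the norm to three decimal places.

At (5/2, 5/2): F = (32.500, 54.500).
Jacobian J = [[t, s + 10·t], [2·s + 2·t^2 + 4·t - 2, 4·s·t + 4·s]].
At the point, J = [[2.500, 27.500], [25.500, 35.000]] (det J = -613.750).
Solving J·Δ = −F gives Δ = (-0.589, -1.128).
Then the next iterate is (s, t)₁ = (1.911, 1.372).
Re-evaluating at (1.911, 1.372): F = (7.03381, 14.51196), so ‖F‖₂ = 16.127.

16.127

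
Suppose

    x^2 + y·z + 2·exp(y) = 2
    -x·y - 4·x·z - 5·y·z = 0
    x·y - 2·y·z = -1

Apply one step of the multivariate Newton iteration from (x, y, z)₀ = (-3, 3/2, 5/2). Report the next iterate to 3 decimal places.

At (-3, 3/2, 5/2): F = (19.71338, 15.750, -11.000).
Jacobian J = [[2·x, z + 2·exp(y), y], [-y - 4·z, -x - 5·z, -4·x - 5·y], [y, x - 2·z, -2·y]].
At the point, J = [[-6.000, 11.46338, 1.500], [-11.500, -9.500, 4.500], [1.500, -8.000, -3.000]] (det J = -545.73374).
Solving J·Δ = −F gives Δ = (1.649, -0.744, -0.857).
Then the next iterate is (x, y, z)₁ = (-1.351, 0.756, 1.643).

(-1.351, 0.756, 1.643)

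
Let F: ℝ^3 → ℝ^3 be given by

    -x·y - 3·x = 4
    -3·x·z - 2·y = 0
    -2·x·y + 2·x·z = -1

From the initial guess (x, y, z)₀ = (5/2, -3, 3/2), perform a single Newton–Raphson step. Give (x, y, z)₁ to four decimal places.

(-2.5222, -4.6000, 4.2400)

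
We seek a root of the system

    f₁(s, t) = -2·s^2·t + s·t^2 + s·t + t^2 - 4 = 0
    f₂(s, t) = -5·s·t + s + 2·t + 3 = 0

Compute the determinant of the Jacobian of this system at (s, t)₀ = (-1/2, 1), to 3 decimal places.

J = [[-4·s·t + t^2 + t, -2·s^2 + 2·s·t + s + 2·t], [-5·t + 1, -5·s + 2]].
At the point, J = [[4.000, 0.000], [-4.000, 4.500]].
det J = 18.000.

18.000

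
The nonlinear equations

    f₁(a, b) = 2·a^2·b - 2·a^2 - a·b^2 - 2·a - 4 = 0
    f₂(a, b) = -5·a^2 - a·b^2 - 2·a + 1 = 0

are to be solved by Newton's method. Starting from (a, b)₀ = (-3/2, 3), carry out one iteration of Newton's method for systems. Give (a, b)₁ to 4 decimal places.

(-1.0819, 2.1197)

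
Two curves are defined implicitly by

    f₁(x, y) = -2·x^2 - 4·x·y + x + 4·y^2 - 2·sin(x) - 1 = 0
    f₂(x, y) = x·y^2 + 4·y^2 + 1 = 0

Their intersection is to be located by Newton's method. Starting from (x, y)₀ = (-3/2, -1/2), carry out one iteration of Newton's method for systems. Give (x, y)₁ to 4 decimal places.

(-0.8702, 0.2130)

At (-3/2, -1/2): F = (-7.005010, 1.6250).
Jacobian J = [[-4·x - 4·y - 2·cos(x) + 1, -4·x + 8·y], [y^2, 2·x·y + 8·y]].
At the point, J = [[8.858526, 2.0000], [0.2500, -2.5000]] (det J = -22.646314).
Solving J·Δ = −F gives Δ = (0.6298, 0.7130).
Then the next iterate is (x, y)₁ = (-0.8702, 0.2130).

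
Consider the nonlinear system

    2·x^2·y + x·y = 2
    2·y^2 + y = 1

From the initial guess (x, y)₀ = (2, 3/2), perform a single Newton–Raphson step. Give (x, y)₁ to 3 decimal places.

At (2, 3/2): F = (13.000, 5.000).
Jacobian J = [[4·x·y + y, 2·x^2 + x], [0, 4·y + 1]].
At the point, J = [[13.500, 10.000], [0.000, 7.000]] (det J = 94.500).
Solving J·Δ = −F gives Δ = (-0.434, -0.714).
Then the next iterate is (x, y)₁ = (1.566, 0.786).

(1.566, 0.786)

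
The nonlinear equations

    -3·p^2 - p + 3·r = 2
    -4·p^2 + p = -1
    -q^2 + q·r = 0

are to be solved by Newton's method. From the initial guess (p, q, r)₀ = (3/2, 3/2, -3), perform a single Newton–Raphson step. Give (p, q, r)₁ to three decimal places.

(0.909, 1.487, 1.447)

At (3/2, 3/2, -3): F = (-19.250, -6.500, -6.750).
Jacobian J = [[-6·p - 1, 0, 3], [-8·p + 1, 0, 0], [0, -2·q + r, q]].
At the point, J = [[-10.000, 0.000, 3.000], [-11.000, 0.000, 0.000], [0.000, -6.000, 1.500]] (det J = 198.000).
Solving J·Δ = −F gives Δ = (-0.591, -0.013, 4.447).
Then the next iterate is (p, q, r)₁ = (0.909, 1.487, 1.447).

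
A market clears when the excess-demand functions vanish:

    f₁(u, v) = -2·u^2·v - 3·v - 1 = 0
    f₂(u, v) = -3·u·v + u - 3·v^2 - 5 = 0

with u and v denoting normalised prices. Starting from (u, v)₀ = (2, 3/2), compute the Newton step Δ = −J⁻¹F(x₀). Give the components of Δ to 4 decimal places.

(-0.3975, -1.1572)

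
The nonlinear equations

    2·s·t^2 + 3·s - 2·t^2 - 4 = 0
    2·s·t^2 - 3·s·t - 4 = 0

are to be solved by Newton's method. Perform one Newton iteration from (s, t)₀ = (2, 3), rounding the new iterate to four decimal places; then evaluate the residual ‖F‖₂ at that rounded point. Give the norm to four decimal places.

4.8718

At (2, 3): F = (20.0000, 14.0000).
Jacobian J = [[2·t^2 + 3, 4·s·t - 4·t], [2·t^2 - 3·t, 4·s·t - 3·s]].
At the point, J = [[21.0000, 12.0000], [9.0000, 18.0000]] (det J = 270.0000).
Solving J·Δ = −F gives Δ = (-0.7111, -0.4222).
Then the next iterate is (s, t)₁ = (1.2889, 2.5778).
Re-evaluating at (1.2889, 2.5778): F = (3.706212, 3.162038), so ‖F‖₂ = 4.8718.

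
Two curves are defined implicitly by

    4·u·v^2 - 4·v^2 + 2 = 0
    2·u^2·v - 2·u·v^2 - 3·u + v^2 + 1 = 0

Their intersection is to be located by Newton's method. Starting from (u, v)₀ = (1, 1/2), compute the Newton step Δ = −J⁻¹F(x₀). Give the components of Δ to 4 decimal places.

At (1, 1/2): F = (2.0000, -1.2500).
Jacobian J = [[4·v^2, 8·u·v - 8·v], [4·u·v - 2·v^2 - 3, 2·u^2 - 4·u·v + 2·v]].
At the point, J = [[1.0000, 0.0000], [-1.5000, 1.0000]] (det J = 1.0000).
Solving J·Δ = −F gives Δ = (-2.0000, -1.7500).

(-2.0000, -1.7500)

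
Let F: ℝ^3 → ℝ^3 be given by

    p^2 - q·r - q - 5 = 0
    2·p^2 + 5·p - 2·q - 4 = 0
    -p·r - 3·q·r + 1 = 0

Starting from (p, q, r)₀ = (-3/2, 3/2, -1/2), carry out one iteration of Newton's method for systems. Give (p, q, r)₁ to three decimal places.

At (-3/2, 3/2, -1/2): F = (-3.500, -10.000, 2.500).
Jacobian J = [[2·p, -r - 1, -q], [4·p + 5, -2, 0], [-r, -3·r, -p - 3·q]].
At the point, J = [[-3.000, -0.500, -1.500], [-1.000, -2.000, 0.000], [0.500, 1.500, -3.000]] (det J = -15.750).
Solving J·Δ = −F gives Δ = (0.571, -5.286, -1.714).
Then the next iterate is (p, q, r)₁ = (-0.929, -3.786, -2.214).

(-0.929, -3.786, -2.214)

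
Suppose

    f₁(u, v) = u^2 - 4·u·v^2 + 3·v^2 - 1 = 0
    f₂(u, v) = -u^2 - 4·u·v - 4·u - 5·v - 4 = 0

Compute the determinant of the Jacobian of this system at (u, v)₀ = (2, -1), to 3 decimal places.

40.000

J = [[2·u - 4·v^2, -8·u·v + 6·v], [-2·u - 4·v - 4, -4·u - 5]].
At the point, J = [[0.000, 10.000], [-4.000, -13.000]].
det J = 40.000.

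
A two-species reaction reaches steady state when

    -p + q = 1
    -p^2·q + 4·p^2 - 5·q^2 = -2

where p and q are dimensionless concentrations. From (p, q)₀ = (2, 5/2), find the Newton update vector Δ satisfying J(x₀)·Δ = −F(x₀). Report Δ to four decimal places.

(-1.6413, -1.1413)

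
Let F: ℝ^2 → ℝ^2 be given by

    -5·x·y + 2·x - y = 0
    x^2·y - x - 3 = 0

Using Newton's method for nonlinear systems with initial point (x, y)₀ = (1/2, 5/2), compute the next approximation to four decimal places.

At (1/2, 5/2): F = (-7.7500, -2.8750).
Jacobian J = [[-5·y + 2, -5·x - 1], [2·x·y - 1, x^2]].
At the point, J = [[-10.5000, -3.5000], [1.5000, 0.2500]] (det J = 2.6250).
Solving J·Δ = −F gives Δ = (4.5714, -15.9286).
Then the next iterate is (x, y)₁ = (5.0714, -13.4286).

(5.0714, -13.4286)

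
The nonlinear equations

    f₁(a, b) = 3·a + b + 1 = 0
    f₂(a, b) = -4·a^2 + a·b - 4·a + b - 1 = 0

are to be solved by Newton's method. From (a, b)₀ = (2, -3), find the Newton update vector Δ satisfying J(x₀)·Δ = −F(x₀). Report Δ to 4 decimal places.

At (2, -3): F = (4.0000, -34.0000).
Jacobian J = [[3, 1], [-8·a + b - 4, a + 1]].
At the point, J = [[3.0000, 1.0000], [-23.0000, 3.0000]] (det J = 32.0000).
Solving J·Δ = −F gives Δ = (-1.4375, 0.3125).

(-1.4375, 0.3125)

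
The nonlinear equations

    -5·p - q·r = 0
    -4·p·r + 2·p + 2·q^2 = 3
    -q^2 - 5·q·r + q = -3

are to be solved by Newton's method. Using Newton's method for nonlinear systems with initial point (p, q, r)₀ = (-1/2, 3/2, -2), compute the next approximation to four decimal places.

(-0.1366, 0.9179, -0.3209)

At (-1/2, 3/2, -2): F = (5.5000, -3.5000, 17.2500).
Jacobian J = [[-5, -r, -q], [-4·r + 2, 4·q, -4·p], [0, -2·q - 5·r + 1, -5·q]].
At the point, J = [[-5.0000, 2.0000, -1.5000], [10.0000, 6.0000, 2.0000], [0.0000, 8.0000, -7.5000]] (det J = 335.0000).
Solving J·Δ = −F gives Δ = (0.3634, -0.5821, 1.6791).
Then the next iterate is (p, q, r)₁ = (-0.1366, 0.9179, -0.3209).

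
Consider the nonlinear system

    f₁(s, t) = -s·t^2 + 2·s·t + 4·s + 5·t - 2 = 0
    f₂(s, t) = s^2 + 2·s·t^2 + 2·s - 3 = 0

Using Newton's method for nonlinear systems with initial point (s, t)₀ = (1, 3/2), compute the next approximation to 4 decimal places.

(8.9091, -10.4545)

At (1, 3/2): F = (10.2500, 4.5000).
Jacobian J = [[-t^2 + 2·t + 4, -2·s·t + 2·s + 5], [2·s + 2·t^2 + 2, 4·s·t]].
At the point, J = [[4.7500, 4.0000], [8.5000, 6.0000]] (det J = -5.5000).
Solving J·Δ = −F gives Δ = (7.9091, -11.9545).
Then the next iterate is (s, t)₁ = (8.9091, -10.4545).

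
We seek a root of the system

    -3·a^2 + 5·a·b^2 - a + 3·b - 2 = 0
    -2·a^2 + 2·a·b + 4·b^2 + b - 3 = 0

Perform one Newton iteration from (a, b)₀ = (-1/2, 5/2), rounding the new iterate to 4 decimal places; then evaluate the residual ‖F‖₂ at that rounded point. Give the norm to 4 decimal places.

5.5087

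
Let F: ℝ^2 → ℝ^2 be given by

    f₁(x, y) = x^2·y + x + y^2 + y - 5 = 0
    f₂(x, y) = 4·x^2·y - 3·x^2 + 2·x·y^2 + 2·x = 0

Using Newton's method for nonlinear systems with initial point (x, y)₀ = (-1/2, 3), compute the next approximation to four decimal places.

(-0.2142, 2.0789)

At (-1/2, 3): F = (7.2500, -7.7500).
Jacobian J = [[2·x·y + 1, x^2 + 2·y + 1], [8·x·y - 6·x + 2·y^2 + 2, 4·x^2 + 4·x·y]].
At the point, J = [[-2.0000, 7.2500], [11.0000, -5.0000]] (det J = -69.7500).
Solving J·Δ = −F gives Δ = (0.2858, -0.9211).
Then the next iterate is (x, y)₁ = (-0.2142, 2.0789).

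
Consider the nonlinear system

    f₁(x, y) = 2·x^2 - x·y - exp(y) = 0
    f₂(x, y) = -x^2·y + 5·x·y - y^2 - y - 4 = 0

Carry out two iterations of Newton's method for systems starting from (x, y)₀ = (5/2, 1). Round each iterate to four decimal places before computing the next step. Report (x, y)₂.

(1.6059, 1.2006)

At (5/2, 1): F = (7.281718, 0.2500).
Jacobian J = [[4·x - y, -x - exp(y)], [-2·x·y + 5·y, -x^2 + 5·x - 2·y - 1]].
At the point, J = [[9.0000, -5.218282], [0.0000, 3.2500]] (det J = 29.2500).
Solving J·Δ = −F gives Δ = (-0.8537, -0.0769).
Then the next iterate is (x, y)₁ = (1.6463, 0.9231).
Round to (1.6463, 0.9231) and repeat: F = (1.383827, -0.678597), J = [[5.6621, -4.163381], [1.576101, 2.674996]].
Δ = (-0.0404, 0.2775), so (x, y)₂ = (1.6059, 1.2006).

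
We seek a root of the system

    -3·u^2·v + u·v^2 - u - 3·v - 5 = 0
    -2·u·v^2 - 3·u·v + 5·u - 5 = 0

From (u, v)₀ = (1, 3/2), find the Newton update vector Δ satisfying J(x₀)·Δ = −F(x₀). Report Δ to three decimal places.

(-1.519, -0.325)

At (1, 3/2): F = (-12.750, -9.000).
Jacobian J = [[-6·u·v + v^2 - 1, -3·u^2 + 2·u·v - 3], [-2·v^2 - 3·v + 5, -4·u·v - 3·u]].
At the point, J = [[-7.750, -3.000], [-4.000, -9.000]] (det J = 57.750).
Solving J·Δ = −F gives Δ = (-1.519, -0.325).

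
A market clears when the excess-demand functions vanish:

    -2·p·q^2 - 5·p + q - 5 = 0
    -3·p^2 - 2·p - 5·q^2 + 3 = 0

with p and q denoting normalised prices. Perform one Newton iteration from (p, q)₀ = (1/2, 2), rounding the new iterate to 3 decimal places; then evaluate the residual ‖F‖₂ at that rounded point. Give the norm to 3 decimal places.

At (1/2, 2): F = (-9.500, -18.750).
Jacobian J = [[-2·q^2 - 5, -4·p·q + 1], [-6·p - 2, -10·q]].
At the point, J = [[-13.000, -3.000], [-5.000, -20.000]] (det J = 245.000).
Solving J·Δ = −F gives Δ = (-0.546, -0.801).
Then the next iterate is (p, q)₁ = (-0.046, 1.199).
Re-evaluating at (-0.046, 1.199): F = (-3.43874, -4.10235), so ‖F‖₂ = 5.353.

5.353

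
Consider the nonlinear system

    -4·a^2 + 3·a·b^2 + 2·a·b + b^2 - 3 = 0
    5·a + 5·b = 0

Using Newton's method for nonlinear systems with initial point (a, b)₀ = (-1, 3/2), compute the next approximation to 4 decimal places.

(-0.5922, 0.5922)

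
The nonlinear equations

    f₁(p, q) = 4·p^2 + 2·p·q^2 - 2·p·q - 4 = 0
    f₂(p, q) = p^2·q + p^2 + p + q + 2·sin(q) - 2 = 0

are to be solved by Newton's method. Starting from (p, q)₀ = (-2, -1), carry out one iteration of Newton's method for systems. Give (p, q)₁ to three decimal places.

(-0.770, -0.103)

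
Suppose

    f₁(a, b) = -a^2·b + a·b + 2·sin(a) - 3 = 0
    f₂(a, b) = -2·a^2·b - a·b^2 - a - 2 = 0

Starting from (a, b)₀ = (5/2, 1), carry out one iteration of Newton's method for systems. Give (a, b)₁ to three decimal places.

(2.047, 0.197)

At (5/2, 1): F = (-5.55306, -19.500).
Jacobian J = [[-2·a·b + b + 2·cos(a), -a^2 + a], [-4·a·b - b^2 - 1, -2·a^2 - 2·a·b]].
At the point, J = [[-5.60229, -3.750], [-12.000, -17.500]] (det J = 53.04003).
Solving J·Δ = −F gives Δ = (-0.453, -0.803).
Then the next iterate is (a, b)₁ = (2.047, 0.197).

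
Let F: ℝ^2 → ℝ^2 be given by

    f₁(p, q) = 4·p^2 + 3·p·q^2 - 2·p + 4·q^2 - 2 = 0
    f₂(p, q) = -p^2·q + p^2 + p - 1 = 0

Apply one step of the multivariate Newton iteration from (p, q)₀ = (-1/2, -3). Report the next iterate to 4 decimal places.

At (-1/2, -3): F = (22.5000, -0.5000).
Jacobian J = [[8·p + 3·q^2 - 2, 6·p·q + 8·q], [-2·p·q + 2·p + 1, -p^2]].
At the point, J = [[21.0000, -15.0000], [-3.0000, -0.2500]] (det J = -50.2500).
Solving J·Δ = −F gives Δ = (-0.2612, 1.1343).
Then the next iterate is (p, q)₁ = (-0.7612, -1.8657).

(-0.7612, -1.8657)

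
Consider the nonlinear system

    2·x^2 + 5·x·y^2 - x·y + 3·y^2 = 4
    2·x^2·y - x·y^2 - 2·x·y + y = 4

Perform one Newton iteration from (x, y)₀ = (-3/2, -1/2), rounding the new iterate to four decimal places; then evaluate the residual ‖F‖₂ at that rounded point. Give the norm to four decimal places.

At (-3/2, -1/2): F = (-1.3750, -7.8750).
Jacobian J = [[4·x + 5·y^2 - y, 10·x·y - x + 6·y], [4·x·y - y^2 - 2·y, 2·x^2 - 2·x·y - 2·x + 1]].
At the point, J = [[-4.2500, 6.0000], [3.7500, 7.0000]] (det J = -52.2500).
Solving J·Δ = −F gives Δ = (0.7201, 0.7392).
Then the next iterate is (x, y)₁ = (-0.7799, 0.2392).
Re-evaluating at (-0.7799, 0.2392): F = (-2.648426, -3.052089), so ‖F‖₂ = 4.0410.

4.0410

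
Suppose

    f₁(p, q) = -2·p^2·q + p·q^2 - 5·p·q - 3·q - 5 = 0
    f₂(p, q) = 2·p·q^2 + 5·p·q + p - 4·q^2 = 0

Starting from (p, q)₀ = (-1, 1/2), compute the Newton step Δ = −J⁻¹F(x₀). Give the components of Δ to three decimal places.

At (-1, 1/2): F = (-5.250, -5.000).
Jacobian J = [[-4·p·q + q^2 - 5·q, -2·p^2 + 2·p·q - 5·p - 3], [2·q^2 + 5·q + 1, 4·p·q + 5·p - 8·q]].
At the point, J = [[-0.250, -1.000], [4.000, -11.000]] (det J = 6.750).
Solving J·Δ = −F gives Δ = (-7.815, -3.296).

(-7.815, -3.296)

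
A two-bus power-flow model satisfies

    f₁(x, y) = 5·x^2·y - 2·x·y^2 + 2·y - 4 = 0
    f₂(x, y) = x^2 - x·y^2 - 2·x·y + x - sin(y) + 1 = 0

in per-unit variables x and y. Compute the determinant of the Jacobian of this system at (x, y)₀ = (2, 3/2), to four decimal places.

-254.3038

J = [[10·x·y - 2·y^2, 5·x^2 - 4·x·y + 2], [2·x - y^2 - 2·y + 1, -2·x·y - 2·x - cos(y)]].
At the point, J = [[25.5000, 10.0000], [-0.2500, -10.070737]].
det J = -254.3038.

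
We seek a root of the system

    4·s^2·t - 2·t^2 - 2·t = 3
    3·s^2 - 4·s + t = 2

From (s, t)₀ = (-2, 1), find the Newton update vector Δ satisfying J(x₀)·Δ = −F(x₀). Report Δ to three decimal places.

(1.257, 1.111)

At (-2, 1): F = (9.000, 19.000).
Jacobian J = [[8·s·t, 4·s^2 - 4·t - 2], [6·s - 4, 1]].
At the point, J = [[-16.000, 10.000], [-16.000, 1.000]] (det J = 144.000).
Solving J·Δ = −F gives Δ = (1.257, 1.111).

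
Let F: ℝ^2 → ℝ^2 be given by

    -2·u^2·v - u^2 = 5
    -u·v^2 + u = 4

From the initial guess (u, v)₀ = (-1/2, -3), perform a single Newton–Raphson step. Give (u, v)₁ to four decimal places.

At (-1/2, -3): F = (-3.7500, 0.0000).
Jacobian J = [[-4·u·v - 2·u, -2·u^2], [-v^2 + 1, -2·u·v]].
At the point, J = [[-5.0000, -0.5000], [-8.0000, -3.0000]] (det J = 11.0000).
Solving J·Δ = −F gives Δ = (-1.0227, 2.7273).
Then the next iterate is (u, v)₁ = (-1.5227, -0.2727).

(-1.5227, -0.2727)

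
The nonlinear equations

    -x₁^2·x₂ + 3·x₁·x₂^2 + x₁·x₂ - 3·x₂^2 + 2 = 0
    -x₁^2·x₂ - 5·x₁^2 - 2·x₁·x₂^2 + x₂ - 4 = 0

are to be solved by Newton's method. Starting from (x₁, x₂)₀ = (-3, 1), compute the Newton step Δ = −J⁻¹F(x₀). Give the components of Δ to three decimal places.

(1.522, -0.188)

At (-3, 1): F = (-22.000, -51.000).
Jacobian J = [[-2·x₁·x₂ + 3·x₂^2 + x₂, -x₁^2 + 6·x₁·x₂ + x₁ - 6·x₂], [-2·x₁·x₂ - 10·x₁ - 2·x₂^2, -x₁^2 - 4·x₁·x₂ + 1]].
At the point, J = [[10.000, -36.000], [34.000, 4.000]] (det J = 1264.000).
Solving J·Δ = −F gives Δ = (1.522, -0.188).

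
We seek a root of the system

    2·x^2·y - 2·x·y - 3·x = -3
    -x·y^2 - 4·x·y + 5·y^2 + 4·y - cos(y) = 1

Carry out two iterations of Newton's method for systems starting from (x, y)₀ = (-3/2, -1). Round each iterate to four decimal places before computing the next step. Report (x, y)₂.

At (-3/2, -1): F = (0.0000, -5.040302).
Jacobian J = [[4·x·y - 2·y - 3, 2·x^2 - 2·x], [-y^2 - 4·y, -2·x·y - 4·x + 10·y + sin(y) + 4]].
At the point, J = [[5.0000, 7.5000], [3.0000, -3.841471]] (det J = -41.707355).
Solving J·Δ = −F gives Δ = (0.9064, -0.6042).
Then the next iterate is (x, y)₁ = (-0.5936, -1.6042).
Round to (-0.5936, -1.6042) and repeat: F = (1.745779, 3.202478), J = [[4.017412, 1.891922], [3.843342, -12.571548]].
Δ = (-0.4847, 0.1065), so (x, y)₂ = (-1.0783, -1.4977).

(-1.0783, -1.4977)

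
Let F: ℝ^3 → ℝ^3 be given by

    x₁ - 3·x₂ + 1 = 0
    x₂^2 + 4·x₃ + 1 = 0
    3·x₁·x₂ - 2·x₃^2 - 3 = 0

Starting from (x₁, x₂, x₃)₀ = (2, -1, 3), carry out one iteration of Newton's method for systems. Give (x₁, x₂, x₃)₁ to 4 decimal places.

(7.0000, 2.6667, 1.3333)

At (2, -1, 3): F = (6.0000, 14.0000, -27.0000).
Jacobian J = [[1, -3, 0], [0, 2·x₂, 4], [3·x₂, 3·x₁, -4·x₃]].
At the point, J = [[1.0000, -3.0000, 0.0000], [0.0000, -2.0000, 4.0000], [-3.0000, 6.0000, -12.0000]] (det J = 36.0000).
Solving J·Δ = −F gives Δ = (5.0000, 3.6667, -1.6667).
Then the next iterate is (x₁, x₂, x₃)₁ = (7.0000, 2.6667, 1.3333).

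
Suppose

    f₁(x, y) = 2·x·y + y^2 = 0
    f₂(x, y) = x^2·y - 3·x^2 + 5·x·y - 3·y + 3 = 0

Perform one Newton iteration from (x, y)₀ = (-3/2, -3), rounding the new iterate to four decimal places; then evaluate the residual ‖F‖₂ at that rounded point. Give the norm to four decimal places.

At (-3/2, -3): F = (18.0000, 21.0000).
Jacobian J = [[2·y, 2·x + 2·y], [2·x·y - 6·x + 5·y, x^2 + 5·x - 3]].
At the point, J = [[-6.0000, -9.0000], [3.0000, -8.2500]] (det J = 76.5000).
Solving J·Δ = −F gives Δ = (-0.5294, 2.3529).
Then the next iterate is (x, y)₁ = (-2.0294, -0.6471).
Re-evaluating at (-2.0294, -0.6471): F = (3.045188, -3.513028), so ‖F‖₂ = 4.6491.

4.6491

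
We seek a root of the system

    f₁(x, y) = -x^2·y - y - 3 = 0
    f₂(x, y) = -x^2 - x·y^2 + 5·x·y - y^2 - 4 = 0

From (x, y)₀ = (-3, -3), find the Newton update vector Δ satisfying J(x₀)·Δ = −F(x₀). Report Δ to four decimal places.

At (-3, -3): F = (27.0000, 50.0000).
Jacobian J = [[-2·x·y, -x^2 - 1], [-2·x - y^2 + 5·y, -2·x·y + 5·x - 2·y]].
At the point, J = [[-18.0000, -10.0000], [-18.0000, -27.0000]] (det J = 306.0000).
Solving J·Δ = −F gives Δ = (0.7484, 1.3529).

(0.7484, 1.3529)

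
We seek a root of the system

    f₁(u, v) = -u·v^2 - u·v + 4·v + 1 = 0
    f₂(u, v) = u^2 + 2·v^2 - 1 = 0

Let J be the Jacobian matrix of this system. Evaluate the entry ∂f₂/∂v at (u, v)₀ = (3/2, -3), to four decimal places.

∂f₂/∂v = 4·v.
At (3/2, -3) this is -12.0000.

-12.0000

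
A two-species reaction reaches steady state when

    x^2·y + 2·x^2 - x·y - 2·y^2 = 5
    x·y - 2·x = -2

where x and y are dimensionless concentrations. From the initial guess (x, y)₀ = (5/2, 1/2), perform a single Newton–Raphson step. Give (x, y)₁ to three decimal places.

At (5/2, 1/2): F = (8.875, -1.750).
Jacobian J = [[2·x·y + 4·x - y, x^2 - x - 4·y], [y - 2, x]].
At the point, J = [[12.000, 1.750], [-1.500, 2.500]] (det J = 32.625).
Solving J·Δ = −F gives Δ = (-0.774, 0.236).
Then the next iterate is (x, y)₁ = (1.726, 0.736).

(1.726, 0.736)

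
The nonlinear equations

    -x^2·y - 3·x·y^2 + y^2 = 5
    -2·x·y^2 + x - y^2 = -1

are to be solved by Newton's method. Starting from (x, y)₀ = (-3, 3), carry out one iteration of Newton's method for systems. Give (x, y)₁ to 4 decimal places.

At (-3, 3): F = (58.0000, 43.0000).
Jacobian J = [[-2·x·y - 3·y^2, -x^2 - 6·x·y + 2·y], [-2·y^2 + 1, -4·x·y - 2·y]].
At the point, J = [[-9.0000, 51.0000], [-17.0000, 30.0000]] (det J = 597.0000).
Solving J·Δ = −F gives Δ = (0.7588, -1.0034).
Then the next iterate is (x, y)₁ = (-2.2412, 1.9966).

(-2.2412, 1.9966)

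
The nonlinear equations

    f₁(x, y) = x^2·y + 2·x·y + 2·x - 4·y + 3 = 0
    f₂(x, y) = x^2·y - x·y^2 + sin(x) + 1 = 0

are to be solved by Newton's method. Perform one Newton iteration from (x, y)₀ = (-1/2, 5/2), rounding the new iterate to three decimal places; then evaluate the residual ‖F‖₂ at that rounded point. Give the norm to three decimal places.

At (-1/2, 5/2): F = (-9.875, 4.27057).
Jacobian J = [[2·x·y + 2·y + 2, x^2 + 2·x - 4], [2·x·y - y^2 + cos(x), x^2 - 2·x·y]].
At the point, J = [[4.500, -4.750], [-7.87242, 2.750]] (det J = -25.01898).
Solving J·Δ = −F gives Δ = (-0.275, -2.339).
Then the next iterate is (x, y)₁ = (-0.775, 0.161).
Re-evaluating at (-0.775, 0.161): F = (0.65315, 0.41707), so ‖F‖₂ = 0.775.

0.775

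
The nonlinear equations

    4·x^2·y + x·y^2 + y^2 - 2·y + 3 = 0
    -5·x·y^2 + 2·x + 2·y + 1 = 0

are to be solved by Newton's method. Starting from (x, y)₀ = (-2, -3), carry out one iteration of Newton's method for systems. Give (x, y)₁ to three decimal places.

(-1.524, -1.956)

At (-2, -3): F = (-48.000, 81.000).
Jacobian J = [[8·x·y + y^2, 4·x^2 + 2·x·y + 2·y - 2], [-5·y^2 + 2, -10·x·y + 2]].
At the point, J = [[57.000, 20.000], [-43.000, -58.000]] (det J = -2446.000).
Solving J·Δ = −F gives Δ = (0.476, 1.044).
Then the next iterate is (x, y)₁ = (-1.524, -1.956).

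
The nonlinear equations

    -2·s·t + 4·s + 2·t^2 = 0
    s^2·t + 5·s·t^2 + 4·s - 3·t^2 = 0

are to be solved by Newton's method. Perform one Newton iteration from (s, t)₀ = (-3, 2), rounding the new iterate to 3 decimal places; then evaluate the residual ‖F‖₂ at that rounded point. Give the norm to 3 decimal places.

At (-3, 2): F = (8.000, -66.000).
Jacobian J = [[-2·t + 4, -2·s + 4·t], [2·s·t + 5·t^2 + 4, s^2 + 10·s·t - 6·t]].
At the point, J = [[0.000, 14.000], [12.000, -63.000]] (det J = -168.000).
Solving J·Δ = −F gives Δ = (2.500, -0.571).
Then the next iterate is (s, t)₁ = (-0.500, 1.429).
Re-evaluating at (-0.500, 1.429): F = (3.51308, -12.87398), so ‖F‖₂ = 13.345.

13.345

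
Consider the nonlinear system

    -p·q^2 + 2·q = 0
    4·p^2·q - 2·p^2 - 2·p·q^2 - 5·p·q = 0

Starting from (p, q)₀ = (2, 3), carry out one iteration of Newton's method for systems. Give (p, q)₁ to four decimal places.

At (2, 3): F = (-12.0000, -26.0000).
Jacobian J = [[-q^2, -2·p·q + 2], [8·p·q - 4·p - 2·q^2 - 5·q, 4·p^2 - 4·p·q - 5·p]].
At the point, J = [[-9.0000, -10.0000], [7.0000, -18.0000]] (det J = 232.0000).
Solving J·Δ = −F gives Δ = (0.1897, -1.3707).
Then the next iterate is (p, q)₁ = (2.1897, 1.6293).

(2.1897, 1.6293)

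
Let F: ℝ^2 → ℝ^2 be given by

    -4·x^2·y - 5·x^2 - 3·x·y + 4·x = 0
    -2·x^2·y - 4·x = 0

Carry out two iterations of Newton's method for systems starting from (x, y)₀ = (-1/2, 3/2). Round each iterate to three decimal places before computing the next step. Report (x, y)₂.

(-0.454, 4.960)

At (-1/2, 3/2): F = (-2.500, 1.250).
Jacobian J = [[-8·x·y - 10·x - 3·y + 4, -4·x^2 - 3·x], [-4·x·y - 4, -2·x^2]].
At the point, J = [[10.500, 0.500], [-1.000, -0.500]] (det J = -4.750).
Solving J·Δ = −F gives Δ = (0.132, 2.237).
Then the next iterate is (x, y)₁ = (-0.368, 3.737).
Round to (-0.368, 3.737) and repeat: F = (-0.04779, 0.45984), J = [[7.47073, 0.56230], [1.50086, -0.27085]].
Δ = (-0.086, 1.223), so (x, y)₂ = (-0.454, 4.960).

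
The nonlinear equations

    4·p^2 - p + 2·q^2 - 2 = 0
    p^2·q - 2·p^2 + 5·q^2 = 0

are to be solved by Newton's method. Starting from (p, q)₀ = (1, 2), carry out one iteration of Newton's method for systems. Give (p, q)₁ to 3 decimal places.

(0.803, 1.048)

At (1, 2): F = (9.000, 20.000).
Jacobian J = [[8·p - 1, 4·q], [2·p·q - 4·p, p^2 + 10·q]].
At the point, J = [[7.000, 8.000], [0.000, 21.000]] (det J = 147.000).
Solving J·Δ = −F gives Δ = (-0.197, -0.952).
Then the next iterate is (p, q)₁ = (0.803, 1.048).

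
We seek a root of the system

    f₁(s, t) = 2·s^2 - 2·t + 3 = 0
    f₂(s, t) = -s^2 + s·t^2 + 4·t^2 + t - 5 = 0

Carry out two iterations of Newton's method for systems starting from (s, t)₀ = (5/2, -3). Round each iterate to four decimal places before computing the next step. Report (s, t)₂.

(-2.9558, -1.9957)

At (5/2, -3): F = (21.5000, 44.2500).
Jacobian J = [[4·s, -2], [-2·s + t^2, 2·s·t + 8·t + 1]].
At the point, J = [[10.0000, -2.0000], [4.0000, -38.0000]] (det J = -372.0000).
Solving J·Δ = −F gives Δ = (-1.9583, 0.9583).
Then the next iterate is (s, t)₁ = (0.5417, -2.0417).
Round to (0.5417, -2.0417) and repeat: F = (7.670278, 11.597114), J = [[2.1668, -2.0000], [3.085139, -17.545578]].
Δ = (-3.4975, 0.0460), so (s, t)₂ = (-2.9558, -1.9957).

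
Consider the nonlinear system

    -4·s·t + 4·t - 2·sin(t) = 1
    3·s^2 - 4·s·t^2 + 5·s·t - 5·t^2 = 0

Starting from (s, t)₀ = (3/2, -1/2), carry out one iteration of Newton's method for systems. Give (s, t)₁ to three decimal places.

At (3/2, -1/2): F = (0.95885, 0.250).
Jacobian J = [[-4·t, -4·s - 2·cos(t) + 4], [6·s - 4·t^2 + 5·t, -8·s·t + 5·s - 10·t]].
At the point, J = [[2.000, -3.75517], [5.500, 18.500]] (det J = 57.65341).
Solving J·Δ = −F gives Δ = (-0.324, 0.083).
Then the next iterate is (s, t)₁ = (1.176, -0.417).

(1.176, -0.417)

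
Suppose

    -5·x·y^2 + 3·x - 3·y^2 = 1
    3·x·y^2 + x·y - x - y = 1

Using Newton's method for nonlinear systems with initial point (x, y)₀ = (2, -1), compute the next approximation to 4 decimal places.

At (2, -1): F = (-8.0000, 2.0000).
Jacobian J = [[-5·y^2 + 3, -10·x·y - 6·y], [3·y^2 + y - 1, 6·x·y + x - 1]].
At the point, J = [[-2.0000, 26.0000], [1.0000, -11.0000]] (det J = -4.0000).
Solving J·Δ = −F gives Δ = (9.0000, 1.0000).
Then the next iterate is (x, y)₁ = (11.0000, 0.0000).

(11.0000, 0.0000)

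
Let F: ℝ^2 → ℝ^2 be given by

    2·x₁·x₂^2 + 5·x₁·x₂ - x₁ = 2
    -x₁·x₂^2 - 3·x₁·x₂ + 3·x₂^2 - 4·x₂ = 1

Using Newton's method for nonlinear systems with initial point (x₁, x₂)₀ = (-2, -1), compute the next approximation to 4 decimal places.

(-0.7778, -0.4444)

At (-2, -1): F = (6.0000, 2.0000).
Jacobian J = [[2·x₂^2 + 5·x₂ - 1, 4·x₁·x₂ + 5·x₁], [-x₂^2 - 3·x₂, -2·x₁·x₂ - 3·x₁ + 6·x₂ - 4]].
At the point, J = [[-4.0000, -2.0000], [2.0000, -8.0000]] (det J = 36.0000).
Solving J·Δ = −F gives Δ = (1.2222, 0.5556).
Then the next iterate is (x₁, x₂)₁ = (-0.7778, -0.4444).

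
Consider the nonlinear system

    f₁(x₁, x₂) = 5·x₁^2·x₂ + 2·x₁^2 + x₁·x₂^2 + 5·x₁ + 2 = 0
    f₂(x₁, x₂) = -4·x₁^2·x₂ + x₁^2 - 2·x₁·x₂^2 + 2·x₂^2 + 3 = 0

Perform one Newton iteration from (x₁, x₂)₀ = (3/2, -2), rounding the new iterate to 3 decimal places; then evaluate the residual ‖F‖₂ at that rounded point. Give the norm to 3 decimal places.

1189.406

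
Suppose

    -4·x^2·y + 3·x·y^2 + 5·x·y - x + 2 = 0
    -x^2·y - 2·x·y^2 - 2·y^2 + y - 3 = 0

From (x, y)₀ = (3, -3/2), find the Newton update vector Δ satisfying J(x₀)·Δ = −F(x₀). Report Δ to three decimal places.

At (3, -3/2): F = (50.750, -9.000).
Jacobian J = [[-8·x·y + 3·y^2 + 5·y - 1, -4·x^2 + 6·x·y + 5·x], [-2·x·y - 2·y^2, -x^2 - 4·x·y - 4·y + 1]].
At the point, J = [[34.250, -48.000], [4.500, 16.000]] (det J = 764.000).
Solving J·Δ = −F gives Δ = (-0.497, 0.702).

(-0.497, 0.702)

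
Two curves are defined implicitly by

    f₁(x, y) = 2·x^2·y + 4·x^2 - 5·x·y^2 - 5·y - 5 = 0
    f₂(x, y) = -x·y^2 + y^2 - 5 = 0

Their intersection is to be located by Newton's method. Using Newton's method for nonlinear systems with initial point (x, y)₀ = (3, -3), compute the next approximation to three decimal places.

At (3, -3): F = (-143.000, -23.000).
Jacobian J = [[4·x·y + 8·x - 5·y^2, 2·x^2 - 10·x·y - 5], [-y^2, -2·x·y + 2·y]].
At the point, J = [[-57.000, 103.000], [-9.000, 12.000]] (det J = 243.000).
Solving J·Δ = −F gives Δ = (-2.687, -0.099).
Then the next iterate is (x, y)₁ = (0.313, -3.099).

(0.313, -3.099)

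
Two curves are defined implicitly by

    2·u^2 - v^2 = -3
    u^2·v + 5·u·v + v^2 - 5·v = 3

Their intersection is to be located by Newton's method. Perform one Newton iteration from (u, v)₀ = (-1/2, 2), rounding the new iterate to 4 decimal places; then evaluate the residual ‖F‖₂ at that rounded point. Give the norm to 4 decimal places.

3.4113

At (-1/2, 2): F = (-0.5000, -13.5000).
Jacobian J = [[4·u, -2·v], [2·u·v + 5·v, u^2 + 5·u + 2·v - 5]].
At the point, J = [[-2.0000, -4.0000], [8.0000, -3.2500]] (det J = 38.5000).
Solving J·Δ = −F gives Δ = (1.3604, -0.8052).
Then the next iterate is (u, v)₁ = (0.8604, 1.1948).
Re-evaluating at (0.8604, 1.1948): F = (3.053029, -1.521927), so ‖F‖₂ = 3.4113.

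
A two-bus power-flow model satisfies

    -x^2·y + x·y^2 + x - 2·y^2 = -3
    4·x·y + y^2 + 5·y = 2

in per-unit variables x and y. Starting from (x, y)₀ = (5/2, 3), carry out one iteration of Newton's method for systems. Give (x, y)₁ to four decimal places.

(2.2765, 0.6515)

At (5/2, 3): F = (-8.7500, 52.0000).
Jacobian J = [[-2·x·y + y^2 + 1, -x^2 + 2·x·y - 4·y], [4·y, 4·x + 2·y + 5]].
At the point, J = [[-5.0000, -3.2500], [12.0000, 21.0000]] (det J = -66.0000).
Solving J·Δ = −F gives Δ = (-0.2235, -2.3485).
Then the next iterate is (x, y)₁ = (2.2765, 0.6515).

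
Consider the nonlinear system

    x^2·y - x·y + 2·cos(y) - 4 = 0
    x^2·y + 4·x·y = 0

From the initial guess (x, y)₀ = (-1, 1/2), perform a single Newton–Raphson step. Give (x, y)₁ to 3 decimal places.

(-2.531, -0.510)

At (-1, 1/2): F = (-1.24483, -1.500).
Jacobian J = [[2·x·y - y, x^2 - x - 2·sin(y)], [2·x·y + 4·y, x^2 + 4·x]].
At the point, J = [[-1.500, 1.04115], [1.000, -3.000]] (det J = 3.45885).
Solving J·Δ = −F gives Δ = (-1.531, -1.010).
Then the next iterate is (x, y)₁ = (-2.531, -0.510).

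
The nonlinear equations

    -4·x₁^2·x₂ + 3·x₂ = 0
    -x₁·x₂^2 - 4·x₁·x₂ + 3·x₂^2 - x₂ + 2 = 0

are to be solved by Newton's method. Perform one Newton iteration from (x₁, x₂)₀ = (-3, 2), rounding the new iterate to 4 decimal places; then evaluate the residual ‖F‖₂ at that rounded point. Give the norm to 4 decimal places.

At (-3, 2): F = (-66.0000, 48.0000).
Jacobian J = [[-8·x₁·x₂, -4·x₁^2 + 3], [-x₂^2 - 4·x₂, -2·x₁·x₂ - 4·x₁ + 6·x₂ - 1]].
At the point, J = [[48.0000, -33.0000], [-12.0000, 35.0000]] (det J = 1284.0000).
Solving J·Δ = −F gives Δ = (0.5654, -1.1776).
Then the next iterate is (x₁, x₂)₁ = (-2.4346, 0.8224).
Re-evaluating at (-2.4346, 0.8224): F = (-17.031171, 12.862107), so ‖F‖₂ = 21.3423.

21.3423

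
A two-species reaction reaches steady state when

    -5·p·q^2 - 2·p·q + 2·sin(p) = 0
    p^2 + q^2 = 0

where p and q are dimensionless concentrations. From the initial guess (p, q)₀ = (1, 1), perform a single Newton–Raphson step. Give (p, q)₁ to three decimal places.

At (1, 1): F = (-5.31706, 2.000).
Jacobian J = [[-5·q^2 - 2·q + 2·cos(p), -10·p·q - 2·p], [2·p, 2·q]].
At the point, J = [[-5.91940, -12.000], [2.000, 2.000]] (det J = 12.16121).
Solving J·Δ = −F gives Δ = (-1.099, 0.099).
Then the next iterate is (p, q)₁ = (-0.099, 1.099).

(-0.099, 1.099)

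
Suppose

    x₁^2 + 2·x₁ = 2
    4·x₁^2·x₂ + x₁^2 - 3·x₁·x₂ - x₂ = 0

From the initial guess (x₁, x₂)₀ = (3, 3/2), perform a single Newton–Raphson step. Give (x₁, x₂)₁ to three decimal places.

At (3, 3/2): F = (13.000, 48.000).
Jacobian J = [[2·x₁ + 2, 0], [8·x₁·x₂ + 2·x₁ - 3·x₂, 4·x₁^2 - 3·x₁ - 1]].
At the point, J = [[8.000, 0.000], [37.500, 26.000]] (det J = 208.000).
Solving J·Δ = −F gives Δ = (-1.625, 0.498).
Then the next iterate is (x₁, x₂)₁ = (1.375, 1.998).

(1.375, 1.998)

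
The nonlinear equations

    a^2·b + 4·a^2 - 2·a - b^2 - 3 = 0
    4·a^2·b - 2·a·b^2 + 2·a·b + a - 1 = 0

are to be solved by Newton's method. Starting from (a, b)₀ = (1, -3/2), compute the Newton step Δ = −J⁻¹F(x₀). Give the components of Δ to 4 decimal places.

(0.0273, 1.1670)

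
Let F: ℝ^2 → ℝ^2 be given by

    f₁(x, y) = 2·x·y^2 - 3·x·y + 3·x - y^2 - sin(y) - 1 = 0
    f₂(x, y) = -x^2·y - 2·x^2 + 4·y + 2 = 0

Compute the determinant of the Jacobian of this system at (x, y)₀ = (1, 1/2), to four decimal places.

-8.3879

J = [[2·y^2 - 3·y + 3, 4·x·y - 3·x - 2·y - cos(y)], [-2·x·y - 4·x, -x^2 + 4]].
At the point, J = [[2.0000, -2.877583], [-5.0000, 3.0000]].
det J = -8.3879.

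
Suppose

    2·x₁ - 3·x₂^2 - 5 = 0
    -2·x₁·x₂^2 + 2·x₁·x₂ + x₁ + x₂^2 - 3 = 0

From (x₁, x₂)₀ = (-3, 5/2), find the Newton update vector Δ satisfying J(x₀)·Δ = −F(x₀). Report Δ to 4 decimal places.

At (-3, 5/2): F = (-29.7500, 22.7500).
Jacobian J = [[2, -6·x₂], [-2·x₂^2 + 2·x₂ + 1, -4·x₁·x₂ + 2·x₁ + 2·x₂]].
At the point, J = [[2.0000, -15.0000], [-6.5000, 29.0000]] (det J = -39.5000).
Solving J·Δ = −F gives Δ = (-13.2025, -3.7437).

(-13.2025, -3.7437)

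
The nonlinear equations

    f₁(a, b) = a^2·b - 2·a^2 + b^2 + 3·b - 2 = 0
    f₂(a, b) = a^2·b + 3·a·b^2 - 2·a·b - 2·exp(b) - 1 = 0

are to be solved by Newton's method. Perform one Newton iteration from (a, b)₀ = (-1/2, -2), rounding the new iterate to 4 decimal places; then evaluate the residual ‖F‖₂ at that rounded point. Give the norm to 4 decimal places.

17.8591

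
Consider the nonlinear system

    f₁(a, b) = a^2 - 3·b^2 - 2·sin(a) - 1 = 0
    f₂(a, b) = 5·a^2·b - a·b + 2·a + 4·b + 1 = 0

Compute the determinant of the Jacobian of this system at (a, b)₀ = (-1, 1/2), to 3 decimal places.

J = [[2·a - 2·cos(a), -6·b], [10·a·b - b + 2, 5·a^2 - a + 4]].
At the point, J = [[-3.08060, -3.000], [-3.500, 10.000]].
det J = -41.306.

-41.306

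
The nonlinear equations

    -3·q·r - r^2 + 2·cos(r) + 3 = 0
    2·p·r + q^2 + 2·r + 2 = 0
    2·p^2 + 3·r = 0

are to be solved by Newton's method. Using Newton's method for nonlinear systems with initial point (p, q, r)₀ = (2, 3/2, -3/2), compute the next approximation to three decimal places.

(1.092, -0.336, -0.244)

At (2, 3/2, -3/2): F = (7.64147, -4.750, 3.500).
Jacobian J = [[0, -3·r, -3·q - 2·r - 2·sin(r)], [2·r, 2·q, 2·p + 2], [4·p, 0, 3]].
At the point, J = [[0.000, 4.500, 0.49499], [-3.000, 3.000, 6.000], [8.000, 0.000, 3.000]] (det J = 244.62024).
Solving J·Δ = −F gives Δ = (-0.908, -1.836, 1.256).
Then the next iterate is (p, q, r)₁ = (1.092, -0.336, -0.244).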